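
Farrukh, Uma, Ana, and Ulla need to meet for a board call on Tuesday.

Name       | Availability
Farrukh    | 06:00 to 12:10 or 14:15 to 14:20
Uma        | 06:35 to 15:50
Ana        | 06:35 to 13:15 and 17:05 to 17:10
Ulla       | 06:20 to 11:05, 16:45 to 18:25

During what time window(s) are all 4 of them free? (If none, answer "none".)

Farrukh ∩ Uma: 06:35-12:10, 14:15-14:20.
Farrukh ∩ Uma ∩ Ana: 06:35-12:10.
Farrukh ∩ Uma ∩ Ana ∩ Ulla: 06:35-11:05.

06:35-11:05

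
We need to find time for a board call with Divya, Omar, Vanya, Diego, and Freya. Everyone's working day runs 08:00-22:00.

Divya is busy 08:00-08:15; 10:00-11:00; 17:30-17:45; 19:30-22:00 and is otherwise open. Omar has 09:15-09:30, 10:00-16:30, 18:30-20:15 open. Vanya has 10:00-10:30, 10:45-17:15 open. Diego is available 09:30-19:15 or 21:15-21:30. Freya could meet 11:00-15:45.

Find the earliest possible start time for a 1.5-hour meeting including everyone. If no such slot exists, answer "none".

Divya free: 08:15-10:00, 11:00-17:30, 17:45-19:30 (invert busy blocks within the working day).
Omar free: 09:15-09:30, 10:00-16:30, 18:30-20:15.
Vanya free: 10:00-10:30, 10:45-17:15.
Diego free: 09:30-19:15, 21:15-21:30.
Freya free: 11:00-15:45.
Divya ∩ Omar: 09:15-09:30, 11:00-16:30, 18:30-19:30.
Divya ∩ Omar ∩ Vanya: 11:00-16:30.
Divya ∩ Omar ∩ Vanya ∩ Diego: 11:00-16:30.
Divya ∩ Omar ∩ Vanya ∩ Diego ∩ Freya: 11:00-15:45.
The first common window of at least 90 minutes is 11:00-15:45, so the earliest start is 11:00.

11:00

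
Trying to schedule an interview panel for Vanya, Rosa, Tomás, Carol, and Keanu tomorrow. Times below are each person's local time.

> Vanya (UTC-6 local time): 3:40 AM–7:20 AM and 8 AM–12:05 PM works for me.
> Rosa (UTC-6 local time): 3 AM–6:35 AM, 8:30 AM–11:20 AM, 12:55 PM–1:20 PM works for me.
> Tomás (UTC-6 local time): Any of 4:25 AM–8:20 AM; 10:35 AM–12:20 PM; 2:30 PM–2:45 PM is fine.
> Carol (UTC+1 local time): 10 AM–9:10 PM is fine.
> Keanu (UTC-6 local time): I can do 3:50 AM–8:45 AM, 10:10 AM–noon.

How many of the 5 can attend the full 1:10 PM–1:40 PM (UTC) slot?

3

Vanya in UTC: 09:40-13:20, 14:00-18:05 (add 6h to convert from UTC-6).
Rosa in UTC: 09:00-12:35, 14:30-17:20, 18:55-19:20 (add 6h to convert from UTC-6).
Tomás in UTC: 10:25-14:20, 16:35-18:20, 20:30-20:45 (add 6h to convert from UTC-6).
Carol in UTC: 09:00-20:10 (subtract 1h to convert from UTC+1).
Keanu in UTC: 09:50-14:45, 16:10-18:00 (add 6h to convert from UTC-6).
Tomás, Carol, and Keanu can make the full 13:10-13:40 slot — that's 3.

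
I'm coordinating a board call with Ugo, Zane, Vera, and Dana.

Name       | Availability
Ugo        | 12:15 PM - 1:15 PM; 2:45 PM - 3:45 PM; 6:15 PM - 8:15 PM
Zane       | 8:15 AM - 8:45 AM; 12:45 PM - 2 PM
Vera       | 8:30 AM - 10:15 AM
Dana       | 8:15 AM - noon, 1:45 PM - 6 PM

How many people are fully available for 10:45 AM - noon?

Dana can make the full 10:45-12:00 slot — that's 1.

1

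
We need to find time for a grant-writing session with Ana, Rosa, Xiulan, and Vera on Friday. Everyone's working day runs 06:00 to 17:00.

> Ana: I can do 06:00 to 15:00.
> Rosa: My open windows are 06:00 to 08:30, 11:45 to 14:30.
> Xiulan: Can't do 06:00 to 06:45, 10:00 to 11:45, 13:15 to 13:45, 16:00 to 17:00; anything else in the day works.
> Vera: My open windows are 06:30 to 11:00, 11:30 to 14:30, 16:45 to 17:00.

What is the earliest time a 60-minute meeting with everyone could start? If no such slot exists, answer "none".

06:45

Ana free: 06:00-15:00.
Rosa free: 06:00-08:30, 11:45-14:30.
Xiulan free: 06:45-10:00, 11:45-13:15, 13:45-16:00 (invert busy blocks within the working day).
Vera free: 06:30-11:00, 11:30-14:30, 16:45-17:00.
Ana ∩ Rosa: 06:00-08:30, 11:45-14:30.
Ana ∩ Rosa ∩ Xiulan: 06:45-08:30, 11:45-13:15, 13:45-14:30.
Ana ∩ Rosa ∩ Xiulan ∩ Vera: 06:45-08:30, 11:45-13:15, 13:45-14:30.
So the common availability across everyone is 06:45-08:30, 11:45-13:15, 13:45-14:30.
The first common window of at least 60 minutes is 06:45-08:30, so the earliest start is 06:45.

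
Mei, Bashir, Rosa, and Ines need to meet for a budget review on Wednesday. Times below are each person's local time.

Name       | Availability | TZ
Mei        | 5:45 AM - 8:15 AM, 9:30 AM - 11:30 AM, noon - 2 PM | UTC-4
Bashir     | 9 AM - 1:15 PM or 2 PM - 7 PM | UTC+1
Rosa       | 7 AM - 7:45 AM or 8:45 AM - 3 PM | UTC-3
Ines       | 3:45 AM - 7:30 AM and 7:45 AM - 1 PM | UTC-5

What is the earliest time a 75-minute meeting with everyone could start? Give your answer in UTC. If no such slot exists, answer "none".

13:30

Mei in UTC: 09:45-12:15, 13:30-15:30, 16:00-18:00 (add 4h to convert from UTC-4).
Bashir in UTC: 08:00-12:15, 13:00-18:00 (subtract 1h to convert from UTC+1).
Rosa in UTC: 10:00-10:45, 11:45-18:00 (add 3h to convert from UTC-3).
Ines in UTC: 08:45-12:30, 12:45-18:00 (add 5h to convert from UTC-5).
Mei ∩ Bashir: 09:45-12:15, 13:30-15:30, 16:00-18:00.
Mei ∩ Bashir ∩ Rosa: 10:00-10:45, 11:45-12:15, 13:30-15:30, 16:00-18:00.
Mei ∩ Bashir ∩ Rosa ∩ Ines: 10:00-10:45, 11:45-12:15, 13:30-15:30, 16:00-18:00.
The first common window of at least 75 minutes is 13:30-15:30, so the earliest start is 13:30.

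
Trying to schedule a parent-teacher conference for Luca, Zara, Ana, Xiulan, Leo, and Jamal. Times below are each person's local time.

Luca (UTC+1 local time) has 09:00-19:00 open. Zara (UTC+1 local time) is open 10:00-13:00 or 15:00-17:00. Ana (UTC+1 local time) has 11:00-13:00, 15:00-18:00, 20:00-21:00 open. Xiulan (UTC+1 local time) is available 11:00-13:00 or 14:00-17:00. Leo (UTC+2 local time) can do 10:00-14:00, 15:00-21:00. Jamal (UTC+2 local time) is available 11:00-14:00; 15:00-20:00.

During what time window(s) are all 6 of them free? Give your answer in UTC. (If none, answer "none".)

Luca in UTC: 08:00-18:00 (subtract 1h to convert from UTC+1).
Zara in UTC: 09:00-12:00, 14:00-16:00 (subtract 1h to convert from UTC+1).
Ana in UTC: 10:00-12:00, 14:00-17:00, 19:00-20:00 (subtract 1h to convert from UTC+1).
Xiulan in UTC: 10:00-12:00, 13:00-16:00 (subtract 1h to convert from UTC+1).
Leo in UTC: 08:00-12:00, 13:00-19:00 (subtract 2h to convert from UTC+2).
Jamal in UTC: 09:00-12:00, 13:00-18:00 (subtract 2h to convert from UTC+2).
Luca ∩ Zara: 09:00-12:00, 14:00-16:00.
Luca ∩ Zara ∩ Ana: 10:00-12:00, 14:00-16:00.
Luca ∩ Zara ∩ Ana ∩ Xiulan: 10:00-12:00, 14:00-16:00.
Luca ∩ Zara ∩ Ana ∩ Xiulan ∩ Leo: 10:00-12:00, 14:00-16:00.
Luca ∩ Zara ∩ Ana ∩ Xiulan ∩ Leo ∩ Jamal: 10:00-12:00, 14:00-16:00.

10:00-12:00, 14:00-16:00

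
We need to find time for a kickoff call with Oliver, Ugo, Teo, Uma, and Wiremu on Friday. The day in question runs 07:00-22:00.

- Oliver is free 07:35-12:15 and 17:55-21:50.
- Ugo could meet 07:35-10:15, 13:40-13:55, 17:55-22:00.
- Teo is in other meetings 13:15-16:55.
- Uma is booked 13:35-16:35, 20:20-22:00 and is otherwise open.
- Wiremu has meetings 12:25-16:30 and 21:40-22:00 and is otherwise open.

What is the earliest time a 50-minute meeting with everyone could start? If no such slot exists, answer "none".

07:35

Oliver free: 07:35-12:15, 17:55-21:50.
Ugo free: 07:35-10:15, 13:40-13:55, 17:55-22:00.
Teo free: 07:00-13:15, 16:55-22:00 (invert busy blocks within the working day).
Uma free: 07:00-13:35, 16:35-20:20 (invert busy blocks within the working day).
Wiremu free: 07:00-12:25, 16:30-21:40 (invert busy blocks within the working day).
Oliver ∩ Ugo: 07:35-10:15, 17:55-21:50.
Oliver ∩ Ugo ∩ Teo: 07:35-10:15, 17:55-21:50.
Oliver ∩ Ugo ∩ Teo ∩ Uma: 07:35-10:15, 17:55-20:20.
Oliver ∩ Ugo ∩ Teo ∩ Uma ∩ Wiremu: 07:35-10:15, 17:55-20:20.
The first common window of at least 50 minutes is 07:35-10:15, so the earliest start is 07:35.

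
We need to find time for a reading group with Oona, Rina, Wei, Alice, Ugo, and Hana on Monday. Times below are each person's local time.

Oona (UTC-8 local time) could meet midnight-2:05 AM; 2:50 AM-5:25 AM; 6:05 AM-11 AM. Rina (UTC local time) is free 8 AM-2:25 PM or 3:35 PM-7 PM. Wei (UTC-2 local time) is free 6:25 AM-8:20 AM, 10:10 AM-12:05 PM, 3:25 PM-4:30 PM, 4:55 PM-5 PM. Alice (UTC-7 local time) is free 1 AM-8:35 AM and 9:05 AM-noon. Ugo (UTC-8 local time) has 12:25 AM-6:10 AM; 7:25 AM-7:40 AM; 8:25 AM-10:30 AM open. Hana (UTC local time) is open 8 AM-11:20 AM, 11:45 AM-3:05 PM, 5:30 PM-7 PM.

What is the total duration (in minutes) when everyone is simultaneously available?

Oona in UTC: 08:00-10:05, 10:50-13:25, 14:05-19:00 (add 8h to convert from UTC-8).
Rina in UTC: 08:00-14:25, 15:35-19:00.
Wei in UTC: 08:25-10:20, 12:10-14:05, 17:25-18:30, 18:55-19:00 (add 2h to convert from UTC-2).
Alice in UTC: 08:00-15:35, 16:05-19:00 (add 7h to convert from UTC-7).
Ugo in UTC: 08:25-14:10, 15:25-15:40, 16:25-18:30 (add 8h to convert from UTC-8).
Hana in UTC: 08:00-11:20, 11:45-15:05, 17:30-19:00.
Oona ∩ Rina: 08:00-10:05, 10:50-13:25, 14:05-14:25, 15:35-19:00.
Oona ∩ Rina ∩ Wei: 08:25-10:05, 12:10-13:25, 17:25-18:30, 18:55-19:00.
Oona ∩ Rina ∩ Wei ∩ Alice: 08:25-10:05, 12:10-13:25, 17:25-18:30, 18:55-19:00.
Oona ∩ Rina ∩ Wei ∩ Alice ∩ Ugo: 08:25-10:05, 12:10-13:25, 17:25-18:30.
Oona ∩ Rina ∩ Wei ∩ Alice ∩ Ugo ∩ Hana: 08:25-10:05, 12:10-13:25, 17:30-18:30.
So the common availability across everyone is 08:25-10:05, 12:10-13:25, 17:30-18:30.
Summing the common windows: 100 + 75 + 60 = 235 minutes.

235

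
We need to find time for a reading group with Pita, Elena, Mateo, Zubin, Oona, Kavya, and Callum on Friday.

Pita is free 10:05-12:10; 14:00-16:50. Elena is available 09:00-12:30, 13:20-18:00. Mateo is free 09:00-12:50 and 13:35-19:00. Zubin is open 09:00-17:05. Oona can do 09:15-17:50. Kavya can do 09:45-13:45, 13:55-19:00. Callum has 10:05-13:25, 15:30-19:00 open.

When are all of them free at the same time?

10:05-12:10, 15:30-16:50

Pita ∩ Elena: 10:05-12:10, 14:00-16:50.
Pita ∩ Elena ∩ Mateo: 10:05-12:10, 14:00-16:50.
Pita ∩ Elena ∩ Mateo ∩ Zubin: 10:05-12:10, 14:00-16:50.
Pita ∩ Elena ∩ Mateo ∩ Zubin ∩ Oona: 10:05-12:10, 14:00-16:50.
Pita ∩ Elena ∩ Mateo ∩ Zubin ∩ Oona ∩ Kavya: 10:05-12:10, 14:00-16:50.
Pita ∩ Elena ∩ Mateo ∩ Zubin ∩ Oona ∩ Kavya ∩ Callum: 10:05-12:10, 15:30-16:50.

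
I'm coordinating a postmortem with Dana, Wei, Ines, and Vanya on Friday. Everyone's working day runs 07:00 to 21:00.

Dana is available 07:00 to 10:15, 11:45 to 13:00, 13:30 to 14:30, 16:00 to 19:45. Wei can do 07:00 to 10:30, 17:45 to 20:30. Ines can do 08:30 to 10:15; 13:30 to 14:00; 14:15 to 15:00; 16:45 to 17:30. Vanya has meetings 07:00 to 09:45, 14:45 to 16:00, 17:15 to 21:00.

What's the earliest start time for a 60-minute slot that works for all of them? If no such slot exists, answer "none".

Dana free: 07:00-10:15, 11:45-13:00, 13:30-14:30, 16:00-19:45.
Wei free: 07:00-10:30, 17:45-20:30.
Ines free: 08:30-10:15, 13:30-14:00, 14:15-15:00, 16:45-17:30.
Vanya free: 09:45-14:45, 16:00-17:15 (invert busy blocks within the working day).
Dana ∩ Wei: 07:00-10:15, 17:45-19:45.
Dana ∩ Wei ∩ Ines: 08:30-10:15.
Dana ∩ Wei ∩ Ines ∩ Vanya: 09:45-10:15.
No common window is at least 60 minutes long.

none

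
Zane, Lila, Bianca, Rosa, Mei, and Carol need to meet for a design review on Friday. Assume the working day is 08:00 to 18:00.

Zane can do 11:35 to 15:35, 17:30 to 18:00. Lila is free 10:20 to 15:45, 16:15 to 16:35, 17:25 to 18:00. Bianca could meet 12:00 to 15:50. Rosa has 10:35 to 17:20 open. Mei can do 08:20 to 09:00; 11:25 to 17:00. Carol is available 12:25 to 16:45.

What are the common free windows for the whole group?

Zane ∩ Lila: 11:35-15:35, 17:30-18:00.
Zane ∩ Lila ∩ Bianca: 12:00-15:35.
Zane ∩ Lila ∩ Bianca ∩ Rosa: 12:00-15:35.
Zane ∩ Lila ∩ Bianca ∩ Rosa ∩ Mei: 12:00-15:35.
Zane ∩ Lila ∩ Bianca ∩ Rosa ∩ Mei ∩ Carol: 12:25-15:35.
Those are the intersection windows.

12:25-15:35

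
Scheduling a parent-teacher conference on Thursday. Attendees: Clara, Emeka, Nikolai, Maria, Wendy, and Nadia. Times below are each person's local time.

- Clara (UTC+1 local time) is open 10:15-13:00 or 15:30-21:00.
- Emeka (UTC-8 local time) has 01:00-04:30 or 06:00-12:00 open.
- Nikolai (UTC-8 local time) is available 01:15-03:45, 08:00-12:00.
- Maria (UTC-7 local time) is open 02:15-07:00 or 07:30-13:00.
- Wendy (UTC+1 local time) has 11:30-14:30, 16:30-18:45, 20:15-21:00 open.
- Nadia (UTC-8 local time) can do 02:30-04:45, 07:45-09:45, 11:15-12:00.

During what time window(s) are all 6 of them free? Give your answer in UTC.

10:30-11:45, 16:00-17:45, 19:15-20:00

Clara in UTC: 09:15-12:00, 14:30-20:00 (subtract 1h to convert from UTC+1).
Emeka in UTC: 09:00-12:30, 14:00-20:00 (add 8h to convert from UTC-8).
Nikolai in UTC: 09:15-11:45, 16:00-20:00 (add 8h to convert from UTC-8).
Maria in UTC: 09:15-14:00, 14:30-20:00 (add 7h to convert from UTC-7).
Wendy in UTC: 10:30-13:30, 15:30-17:45, 19:15-20:00 (subtract 1h to convert from UTC+1).
Nadia in UTC: 10:30-12:45, 15:45-17:45, 19:15-20:00 (add 8h to convert from UTC-8).
Clara ∩ Emeka: 09:15-12:00, 14:30-20:00.
Clara ∩ Emeka ∩ Nikolai: 09:15-11:45, 16:00-20:00.
Clara ∩ Emeka ∩ Nikolai ∩ Maria: 09:15-11:45, 16:00-20:00.
Clara ∩ Emeka ∩ Nikolai ∩ Maria ∩ Wendy: 10:30-11:45, 16:00-17:45, 19:15-20:00.
Clara ∩ Emeka ∩ Nikolai ∩ Maria ∩ Wendy ∩ Nadia: 10:30-11:45, 16:00-17:45, 19:15-20:00.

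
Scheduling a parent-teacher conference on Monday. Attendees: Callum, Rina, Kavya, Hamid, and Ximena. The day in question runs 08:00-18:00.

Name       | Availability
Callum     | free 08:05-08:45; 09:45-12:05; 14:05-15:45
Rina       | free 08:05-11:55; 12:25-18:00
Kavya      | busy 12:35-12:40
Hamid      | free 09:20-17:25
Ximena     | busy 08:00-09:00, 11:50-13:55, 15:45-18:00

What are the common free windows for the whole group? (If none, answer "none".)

Callum free: 08:05-08:45, 09:45-12:05, 14:05-15:45.
Rina free: 08:05-11:55, 12:25-18:00.
Kavya free: 08:00-12:35, 12:40-18:00 (invert busy blocks within the working day).
Hamid free: 09:20-17:25.
Ximena free: 09:00-11:50, 13:55-15:45 (invert busy blocks within the working day).
Callum ∩ Rina: 08:05-08:45, 09:45-11:55, 14:05-15:45.
Callum ∩ Rina ∩ Kavya: 08:05-08:45, 09:45-11:55, 14:05-15:45.
Callum ∩ Rina ∩ Kavya ∩ Hamid: 09:45-11:55, 14:05-15:45.
Callum ∩ Rina ∩ Kavya ∩ Hamid ∩ Ximena: 09:45-11:50, 14:05-15:45.

09:45-11:50, 14:05-15:45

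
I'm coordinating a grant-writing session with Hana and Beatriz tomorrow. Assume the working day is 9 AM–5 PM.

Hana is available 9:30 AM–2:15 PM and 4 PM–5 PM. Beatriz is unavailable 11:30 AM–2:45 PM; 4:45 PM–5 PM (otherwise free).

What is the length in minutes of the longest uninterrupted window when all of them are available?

Hana free: 09:30-14:15, 16:00-17:00.
Beatriz free: 09:00-11:30, 14:45-16:45 (invert busy blocks within the working day).
Hana ∩ Beatriz: 09:30-11:30, 16:00-16:45.
The longest is 09:30-11:30 at 120 minutes.

120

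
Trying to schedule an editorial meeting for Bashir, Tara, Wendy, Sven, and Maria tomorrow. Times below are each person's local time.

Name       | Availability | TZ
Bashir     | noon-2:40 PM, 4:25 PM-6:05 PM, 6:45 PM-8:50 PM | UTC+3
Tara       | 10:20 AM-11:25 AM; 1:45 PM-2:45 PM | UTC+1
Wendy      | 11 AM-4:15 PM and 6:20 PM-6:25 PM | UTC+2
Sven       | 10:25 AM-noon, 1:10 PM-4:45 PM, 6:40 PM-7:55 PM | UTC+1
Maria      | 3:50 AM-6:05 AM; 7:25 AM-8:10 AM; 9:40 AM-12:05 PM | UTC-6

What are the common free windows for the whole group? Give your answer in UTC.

Bashir in UTC: 09:00-11:40, 13:25-15:05, 15:45-17:50 (subtract 3h to convert from UTC+3).
Tara in UTC: 09:20-10:25, 12:45-13:45 (subtract 1h to convert from UTC+1).
Wendy in UTC: 09:00-14:15, 16:20-16:25 (subtract 2h to convert from UTC+2).
Sven in UTC: 09:25-11:00, 12:10-15:45, 17:40-18:55 (subtract 1h to convert from UTC+1).
Maria in UTC: 09:50-12:05, 13:25-14:10, 15:40-18:05 (add 6h to convert from UTC-6).
Bashir ∩ Tara: 09:20-10:25, 13:25-13:45.
Bashir ∩ Tara ∩ Wendy: 09:20-10:25, 13:25-13:45.
Bashir ∩ Tara ∩ Wendy ∩ Sven: 09:25-10:25, 13:25-13:45.
Bashir ∩ Tara ∩ Wendy ∩ Sven ∩ Maria: 09:50-10:25, 13:25-13:45.
So the common availability across everyone is 09:50-10:25, 13:25-13:45.

09:50-10:25, 13:25-13:45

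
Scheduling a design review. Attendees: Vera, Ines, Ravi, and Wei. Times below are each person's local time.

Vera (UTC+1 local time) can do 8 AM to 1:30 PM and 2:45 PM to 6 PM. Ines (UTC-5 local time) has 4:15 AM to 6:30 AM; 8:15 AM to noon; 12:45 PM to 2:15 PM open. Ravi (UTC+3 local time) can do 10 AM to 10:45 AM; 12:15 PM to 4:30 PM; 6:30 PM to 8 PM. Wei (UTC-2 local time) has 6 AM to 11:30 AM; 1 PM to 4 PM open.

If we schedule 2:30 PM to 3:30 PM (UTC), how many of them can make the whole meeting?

Vera in UTC: 07:00-12:30, 13:45-17:00 (subtract 1h to convert from UTC+1).
Ines in UTC: 09:15-11:30, 13:15-17:00, 17:45-19:15 (add 5h to convert from UTC-5).
Ravi in UTC: 07:00-07:45, 09:15-13:30, 15:30-17:00 (subtract 3h to convert from UTC+3).
Wei in UTC: 08:00-13:30, 15:00-18:00 (add 2h to convert from UTC-2).
Vera and Ines can make the full 14:30-15:30 slot — that's 2.

2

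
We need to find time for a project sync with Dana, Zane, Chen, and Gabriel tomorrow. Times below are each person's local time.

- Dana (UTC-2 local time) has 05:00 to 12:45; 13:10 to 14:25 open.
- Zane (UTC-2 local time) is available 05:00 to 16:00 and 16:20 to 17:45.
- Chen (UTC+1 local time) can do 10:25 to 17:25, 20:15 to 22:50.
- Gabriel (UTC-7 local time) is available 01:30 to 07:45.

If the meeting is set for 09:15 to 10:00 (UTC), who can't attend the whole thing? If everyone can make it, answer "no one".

Chen

Dana in UTC: 07:00-14:45, 15:10-16:25 (add 2h to convert from UTC-2).
Zane in UTC: 07:00-18:00, 18:20-19:45 (add 2h to convert from UTC-2).
Chen in UTC: 09:25-16:25, 19:15-21:50 (subtract 1h to convert from UTC+1).
Gabriel in UTC: 08:30-14:45 (add 7h to convert from UTC-7).
Dana: free for 09:15-10:00. Zane: free for 09:15-10:00. Chen: not fully free for 09:15-10:00. Gabriel: free for 09:15-10:00.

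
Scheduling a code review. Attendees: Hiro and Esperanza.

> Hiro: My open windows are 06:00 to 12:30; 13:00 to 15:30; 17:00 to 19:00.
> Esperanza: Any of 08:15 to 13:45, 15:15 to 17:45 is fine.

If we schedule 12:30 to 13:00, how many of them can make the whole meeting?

Esperanza can make the full 12:30-13:00 slot — that's 1.

1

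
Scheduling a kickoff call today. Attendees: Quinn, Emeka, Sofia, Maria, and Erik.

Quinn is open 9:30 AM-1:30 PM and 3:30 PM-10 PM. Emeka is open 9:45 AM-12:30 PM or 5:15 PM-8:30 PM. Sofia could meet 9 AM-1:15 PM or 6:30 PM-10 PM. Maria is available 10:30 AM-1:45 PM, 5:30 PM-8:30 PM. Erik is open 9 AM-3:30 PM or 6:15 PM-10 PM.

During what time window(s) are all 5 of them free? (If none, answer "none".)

Quinn ∩ Emeka: 09:45-12:30, 17:15-20:30.
Quinn ∩ Emeka ∩ Sofia: 09:45-12:30, 18:30-20:30.
Quinn ∩ Emeka ∩ Sofia ∩ Maria: 10:30-12:30, 18:30-20:30.
Quinn ∩ Emeka ∩ Sofia ∩ Maria ∩ Erik: 10:30-12:30, 18:30-20:30.

10:30-12:30, 18:30-20:30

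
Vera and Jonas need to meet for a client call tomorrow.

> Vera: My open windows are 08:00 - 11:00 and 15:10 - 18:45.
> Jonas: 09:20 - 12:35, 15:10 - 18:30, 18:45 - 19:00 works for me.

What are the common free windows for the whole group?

Vera ∩ Jonas: 09:20-11:00, 15:10-18:30.
So the common availability across everyone is 09:20-11:00, 15:10-18:30.

09:20-11:00, 15:10-18:30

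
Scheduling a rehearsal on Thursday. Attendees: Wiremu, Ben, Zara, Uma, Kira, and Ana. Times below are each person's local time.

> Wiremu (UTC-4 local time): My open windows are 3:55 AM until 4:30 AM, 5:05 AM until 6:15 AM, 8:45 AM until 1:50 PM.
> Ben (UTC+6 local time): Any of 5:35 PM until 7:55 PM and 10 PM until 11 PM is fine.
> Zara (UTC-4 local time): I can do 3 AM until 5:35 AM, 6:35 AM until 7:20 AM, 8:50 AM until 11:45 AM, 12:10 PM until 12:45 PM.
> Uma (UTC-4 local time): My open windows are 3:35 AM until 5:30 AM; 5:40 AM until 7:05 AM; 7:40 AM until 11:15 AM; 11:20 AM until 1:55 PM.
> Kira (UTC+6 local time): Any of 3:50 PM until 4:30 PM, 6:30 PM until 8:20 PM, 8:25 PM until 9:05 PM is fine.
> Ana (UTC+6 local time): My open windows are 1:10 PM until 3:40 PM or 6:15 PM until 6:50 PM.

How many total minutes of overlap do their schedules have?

0

Wiremu in UTC: 07:55-08:30, 09:05-10:15, 12:45-17:50 (add 4h to convert from UTC-4).
Ben in UTC: 11:35-13:55, 16:00-17:00 (subtract 6h to convert from UTC+6).
Zara in UTC: 07:00-09:35, 10:35-11:20, 12:50-15:45, 16:10-16:45 (add 4h to convert from UTC-4).
Uma in UTC: 07:35-09:30, 09:40-11:05, 11:40-15:15, 15:20-17:55 (add 4h to convert from UTC-4).
Kira in UTC: 09:50-10:30, 12:30-14:20, 14:25-15:05 (subtract 6h to convert from UTC+6).
Ana in UTC: 07:10-09:40, 12:15-12:50 (subtract 6h to convert from UTC+6).
Wiremu ∩ Ben: 12:45-13:55, 16:00-17:00.
Wiremu ∩ Ben ∩ Zara: 12:50-13:55, 16:10-16:45.
Wiremu ∩ Ben ∩ Zara ∩ Uma: 12:50-13:55, 16:10-16:45.
Wiremu ∩ Ben ∩ Zara ∩ Uma ∩ Kira: 12:50-13:55.
Wiremu ∩ Ben ∩ Zara ∩ Uma ∩ Kira ∩ Ana: ∅.
There is no time when everyone is free.
There is no common window, so the total is 0 minutes.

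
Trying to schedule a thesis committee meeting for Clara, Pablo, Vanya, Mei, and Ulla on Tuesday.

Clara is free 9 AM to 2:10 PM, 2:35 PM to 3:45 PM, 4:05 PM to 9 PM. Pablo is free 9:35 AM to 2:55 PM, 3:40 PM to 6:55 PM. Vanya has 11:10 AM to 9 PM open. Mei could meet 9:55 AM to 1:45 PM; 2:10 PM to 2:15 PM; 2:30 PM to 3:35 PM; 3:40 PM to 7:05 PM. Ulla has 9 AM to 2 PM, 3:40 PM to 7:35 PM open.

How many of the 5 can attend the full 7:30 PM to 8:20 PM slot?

2

Clara and Vanya can make the full 19:30-20:20 slot — that's 2.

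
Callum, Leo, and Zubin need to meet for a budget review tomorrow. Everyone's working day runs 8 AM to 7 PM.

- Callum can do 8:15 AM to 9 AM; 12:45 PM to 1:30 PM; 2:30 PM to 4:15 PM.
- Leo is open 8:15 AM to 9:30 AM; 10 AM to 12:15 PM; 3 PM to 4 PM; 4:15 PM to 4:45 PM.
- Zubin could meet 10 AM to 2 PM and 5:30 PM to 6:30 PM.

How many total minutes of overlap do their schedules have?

0

Callum ∩ Leo: 08:15-09:00, 15:00-16:00.
Callum ∩ Leo ∩ Zubin: ∅.
There is no time when everyone is free.
There is no common window, so the total is 0 minutes.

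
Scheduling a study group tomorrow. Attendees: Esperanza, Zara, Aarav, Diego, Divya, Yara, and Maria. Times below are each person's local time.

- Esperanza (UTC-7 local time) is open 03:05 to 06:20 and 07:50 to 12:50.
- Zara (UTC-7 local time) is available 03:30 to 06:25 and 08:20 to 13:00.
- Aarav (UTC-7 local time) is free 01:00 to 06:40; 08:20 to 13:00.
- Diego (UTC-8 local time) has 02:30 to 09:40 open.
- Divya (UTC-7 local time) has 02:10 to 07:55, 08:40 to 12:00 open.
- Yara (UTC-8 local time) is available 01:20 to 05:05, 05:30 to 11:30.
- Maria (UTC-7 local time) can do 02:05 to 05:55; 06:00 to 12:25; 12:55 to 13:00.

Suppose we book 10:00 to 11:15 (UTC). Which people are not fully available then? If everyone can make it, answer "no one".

Esperanza in UTC: 10:05-13:20, 14:50-19:50 (add 7h to convert from UTC-7).
Zara in UTC: 10:30-13:25, 15:20-20:00 (add 7h to convert from UTC-7).
Aarav in UTC: 08:00-13:40, 15:20-20:00 (add 7h to convert from UTC-7).
Diego in UTC: 10:30-17:40 (add 8h to convert from UTC-8).
Divya in UTC: 09:10-14:55, 15:40-19:00 (add 7h to convert from UTC-7).
Yara in UTC: 09:20-13:05, 13:30-19:30 (add 8h to convert from UTC-8).
Maria in UTC: 09:05-12:55, 13:00-19:25, 19:55-20:00 (add 7h to convert from UTC-7).
Esperanza: not fully free for 10:00-11:15. Zara: not fully free for 10:00-11:15. Aarav: free for 10:00-11:15. Diego: not fully free for 10:00-11:15. Divya: free for 10:00-11:15. Yara: free for 10:00-11:15. Maria: free for 10:00-11:15.

Diego, Esperanza, Zara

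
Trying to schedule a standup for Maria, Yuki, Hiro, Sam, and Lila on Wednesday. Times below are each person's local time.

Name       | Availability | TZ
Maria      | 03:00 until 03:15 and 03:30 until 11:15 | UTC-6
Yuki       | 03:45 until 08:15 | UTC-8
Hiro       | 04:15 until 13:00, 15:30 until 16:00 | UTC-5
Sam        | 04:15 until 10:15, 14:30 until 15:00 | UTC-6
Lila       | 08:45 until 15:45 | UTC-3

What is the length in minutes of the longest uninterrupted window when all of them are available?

Maria in UTC: 09:00-09:15, 09:30-17:15 (add 6h to convert from UTC-6).
Yuki in UTC: 11:45-16:15 (add 8h to convert from UTC-8).
Hiro in UTC: 09:15-18:00, 20:30-21:00 (add 5h to convert from UTC-5).
Sam in UTC: 10:15-16:15, 20:30-21:00 (add 6h to convert from UTC-6).
Lila in UTC: 11:45-18:45 (add 3h to convert from UTC-3).
Maria ∩ Yuki: 11:45-16:15.
Maria ∩ Yuki ∩ Hiro: 11:45-16:15.
Maria ∩ Yuki ∩ Hiro ∩ Sam: 11:45-16:15.
Maria ∩ Yuki ∩ Hiro ∩ Sam ∩ Lila: 11:45-16:15.
The longest is 11:45-16:15 at 270 minutes.

270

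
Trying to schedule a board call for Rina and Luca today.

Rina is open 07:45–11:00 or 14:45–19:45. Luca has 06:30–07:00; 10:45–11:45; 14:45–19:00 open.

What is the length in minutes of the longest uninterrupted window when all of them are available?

255

Rina ∩ Luca: 10:45-11:00, 14:45-19:00.
The longest is 14:45-19:00 at 255 minutes.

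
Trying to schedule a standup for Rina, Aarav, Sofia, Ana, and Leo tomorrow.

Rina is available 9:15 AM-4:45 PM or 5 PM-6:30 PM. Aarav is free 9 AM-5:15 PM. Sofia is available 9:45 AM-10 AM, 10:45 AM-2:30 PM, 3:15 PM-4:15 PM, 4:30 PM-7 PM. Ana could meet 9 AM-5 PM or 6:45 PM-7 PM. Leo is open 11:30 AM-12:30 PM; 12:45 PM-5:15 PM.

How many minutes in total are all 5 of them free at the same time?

240

Rina ∩ Aarav: 09:15-16:45, 17:00-17:15.
Rina ∩ Aarav ∩ Sofia: 09:45-10:00, 10:45-14:30, 15:15-16:15, 16:30-16:45, 17:00-17:15.
Rina ∩ Aarav ∩ Sofia ∩ Ana: 09:45-10:00, 10:45-14:30, 15:15-16:15, 16:30-16:45.
Rina ∩ Aarav ∩ Sofia ∩ Ana ∩ Leo: 11:30-12:30, 12:45-14:30, 15:15-16:15, 16:30-16:45.
So the common availability across everyone is 11:30-12:30, 12:45-14:30, 15:15-16:15, 16:30-16:45.
Summing the common windows: 60 + 105 + 60 + 15 = 240 minutes.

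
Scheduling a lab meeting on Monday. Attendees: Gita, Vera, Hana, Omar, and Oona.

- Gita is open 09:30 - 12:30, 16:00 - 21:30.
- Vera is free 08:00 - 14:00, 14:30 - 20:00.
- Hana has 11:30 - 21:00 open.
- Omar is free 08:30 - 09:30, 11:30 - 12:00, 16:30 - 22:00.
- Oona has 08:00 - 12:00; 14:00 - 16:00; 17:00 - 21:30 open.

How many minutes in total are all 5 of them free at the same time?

Gita ∩ Vera: 09:30-12:30, 16:00-20:00.
Gita ∩ Vera ∩ Hana: 11:30-12:30, 16:00-20:00.
Gita ∩ Vera ∩ Hana ∩ Omar: 11:30-12:00, 16:30-20:00.
Gita ∩ Vera ∩ Hana ∩ Omar ∩ Oona: 11:30-12:00, 17:00-20:00.
Summing the common windows: 30 + 180 = 210 minutes.

210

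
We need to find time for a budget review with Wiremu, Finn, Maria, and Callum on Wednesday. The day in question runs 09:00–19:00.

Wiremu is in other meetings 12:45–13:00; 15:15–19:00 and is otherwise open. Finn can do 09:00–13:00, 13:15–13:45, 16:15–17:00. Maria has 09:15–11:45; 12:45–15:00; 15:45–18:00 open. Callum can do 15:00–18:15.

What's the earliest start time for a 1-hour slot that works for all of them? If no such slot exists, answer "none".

Wiremu free: 09:00-12:45, 13:00-15:15 (invert busy blocks within the working day).
Finn free: 09:00-13:00, 13:15-13:45, 16:15-17:00.
Maria free: 09:15-11:45, 12:45-15:00, 15:45-18:00.
Callum free: 15:00-18:15.
Wiremu ∩ Finn: 09:00-12:45, 13:15-13:45.
Wiremu ∩ Finn ∩ Maria: 09:15-11:45, 13:15-13:45.
Wiremu ∩ Finn ∩ Maria ∩ Callum: ∅.
There is no time when everyone is free.
No common window is at least 60 minutes long.

none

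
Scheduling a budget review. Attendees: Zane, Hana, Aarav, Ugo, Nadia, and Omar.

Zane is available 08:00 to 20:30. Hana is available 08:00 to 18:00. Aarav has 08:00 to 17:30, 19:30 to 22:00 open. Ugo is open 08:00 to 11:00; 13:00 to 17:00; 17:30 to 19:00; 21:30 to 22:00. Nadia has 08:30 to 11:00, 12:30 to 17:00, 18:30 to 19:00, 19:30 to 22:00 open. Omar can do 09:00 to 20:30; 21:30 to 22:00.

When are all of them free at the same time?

09:00-11:00, 13:00-17:00

Zane ∩ Hana: 08:00-18:00.
Zane ∩ Hana ∩ Aarav: 08:00-17:30.
Zane ∩ Hana ∩ Aarav ∩ Ugo: 08:00-11:00, 13:00-17:00.
Zane ∩ Hana ∩ Aarav ∩ Ugo ∩ Nadia: 08:30-11:00, 13:00-17:00.
Zane ∩ Hana ∩ Aarav ∩ Ugo ∩ Nadia ∩ Omar: 09:00-11:00, 13:00-17:00.
So the common availability across everyone is 09:00-11:00, 13:00-17:00.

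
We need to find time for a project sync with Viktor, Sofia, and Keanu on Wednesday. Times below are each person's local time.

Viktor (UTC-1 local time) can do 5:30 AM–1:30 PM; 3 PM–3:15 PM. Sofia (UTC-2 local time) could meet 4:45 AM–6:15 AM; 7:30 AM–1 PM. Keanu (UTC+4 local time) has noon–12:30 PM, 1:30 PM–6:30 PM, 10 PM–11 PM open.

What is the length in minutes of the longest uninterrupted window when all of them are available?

Viktor in UTC: 06:30-14:30, 16:00-16:15 (add 1h to convert from UTC-1).
Sofia in UTC: 06:45-08:15, 09:30-15:00 (add 2h to convert from UTC-2).
Keanu in UTC: 08:00-08:30, 09:30-14:30, 18:00-19:00 (subtract 4h to convert from UTC+4).
Viktor ∩ Sofia: 06:45-08:15, 09:30-14:30.
Viktor ∩ Sofia ∩ Keanu: 08:00-08:15, 09:30-14:30.
The longest is 09:30-14:30 at 300 minutes.

300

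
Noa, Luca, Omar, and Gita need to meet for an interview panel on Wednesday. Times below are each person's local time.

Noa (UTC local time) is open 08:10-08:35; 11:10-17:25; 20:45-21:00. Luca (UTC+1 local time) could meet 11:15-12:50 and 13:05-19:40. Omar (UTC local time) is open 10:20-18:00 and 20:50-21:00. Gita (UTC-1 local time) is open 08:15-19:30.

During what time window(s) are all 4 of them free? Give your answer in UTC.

Noa in UTC: 08:10-08:35, 11:10-17:25, 20:45-21:00.
Luca in UTC: 10:15-11:50, 12:05-18:40 (subtract 1h to convert from UTC+1).
Omar in UTC: 10:20-18:00, 20:50-21:00.
Gita in UTC: 09:15-20:30 (add 1h to convert from UTC-1).
Noa ∩ Luca: 11:10-11:50, 12:05-17:25.
Noa ∩ Luca ∩ Omar: 11:10-11:50, 12:05-17:25.
Noa ∩ Luca ∩ Omar ∩ Gita: 11:10-11:50, 12:05-17:25.
So the common availability across everyone is 11:10-11:50, 12:05-17:25.

11:10-11:50, 12:05-17:25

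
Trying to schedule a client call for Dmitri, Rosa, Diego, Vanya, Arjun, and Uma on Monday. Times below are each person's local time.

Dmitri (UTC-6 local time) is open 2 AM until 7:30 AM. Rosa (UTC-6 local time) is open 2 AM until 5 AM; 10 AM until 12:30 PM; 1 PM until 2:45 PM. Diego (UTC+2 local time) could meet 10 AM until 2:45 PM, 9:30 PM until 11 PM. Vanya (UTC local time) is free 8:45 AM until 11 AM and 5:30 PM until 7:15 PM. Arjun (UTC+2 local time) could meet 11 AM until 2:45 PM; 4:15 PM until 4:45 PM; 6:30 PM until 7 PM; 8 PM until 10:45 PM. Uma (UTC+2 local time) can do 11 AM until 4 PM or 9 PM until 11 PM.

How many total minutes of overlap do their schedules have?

120

Dmitri in UTC: 08:00-13:30 (add 6h to convert from UTC-6).
Rosa in UTC: 08:00-11:00, 16:00-18:30, 19:00-20:45 (add 6h to convert from UTC-6).
Diego in UTC: 08:00-12:45, 19:30-21:00 (subtract 2h to convert from UTC+2).
Vanya in UTC: 08:45-11:00, 17:30-19:15.
Arjun in UTC: 09:00-12:45, 14:15-14:45, 16:30-17:00, 18:00-20:45 (subtract 2h to convert from UTC+2).
Uma in UTC: 09:00-14:00, 19:00-21:00 (subtract 2h to convert from UTC+2).
Dmitri ∩ Rosa: 08:00-11:00.
Dmitri ∩ Rosa ∩ Diego: 08:00-11:00.
Dmitri ∩ Rosa ∩ Diego ∩ Vanya: 08:45-11:00.
Dmitri ∩ Rosa ∩ Diego ∩ Vanya ∩ Arjun: 09:00-11:00.
Dmitri ∩ Rosa ∩ Diego ∩ Vanya ∩ Arjun ∩ Uma: 09:00-11:00.
So the common availability across everyone is 09:00-11:00.
That's a single block of 120 minutes.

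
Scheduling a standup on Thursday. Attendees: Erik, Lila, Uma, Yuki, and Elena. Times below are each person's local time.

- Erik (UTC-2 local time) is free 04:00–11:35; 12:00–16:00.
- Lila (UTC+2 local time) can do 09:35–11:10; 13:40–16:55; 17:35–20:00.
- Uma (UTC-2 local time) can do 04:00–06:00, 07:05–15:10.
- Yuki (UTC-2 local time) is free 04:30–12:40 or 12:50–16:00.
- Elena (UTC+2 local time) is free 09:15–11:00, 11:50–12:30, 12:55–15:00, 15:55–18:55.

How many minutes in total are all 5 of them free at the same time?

Erik in UTC: 06:00-13:35, 14:00-18:00 (add 2h to convert from UTC-2).
Lila in UTC: 07:35-09:10, 11:40-14:55, 15:35-18:00 (subtract 2h to convert from UTC+2).
Uma in UTC: 06:00-08:00, 09:05-17:10 (add 2h to convert from UTC-2).
Yuki in UTC: 06:30-14:40, 14:50-18:00 (add 2h to convert from UTC-2).
Elena in UTC: 07:15-09:00, 09:50-10:30, 10:55-13:00, 13:55-16:55 (subtract 2h to convert from UTC+2).
Erik ∩ Lila: 07:35-09:10, 11:40-13:35, 14:00-14:55, 15:35-18:00.
Erik ∩ Lila ∩ Uma: 07:35-08:00, 09:05-09:10, 11:40-13:35, 14:00-14:55, 15:35-17:10.
Erik ∩ Lila ∩ Uma ∩ Yuki: 07:35-08:00, 09:05-09:10, 11:40-13:35, 14:00-14:40, 14:50-14:55, 15:35-17:10.
Erik ∩ Lila ∩ Uma ∩ Yuki ∩ Elena: 07:35-08:00, 11:40-13:00, 14:00-14:40, 14:50-14:55, 15:35-16:55.
Summing the common windows: 25 + 80 + 40 + 5 + 80 = 230 minutes.

230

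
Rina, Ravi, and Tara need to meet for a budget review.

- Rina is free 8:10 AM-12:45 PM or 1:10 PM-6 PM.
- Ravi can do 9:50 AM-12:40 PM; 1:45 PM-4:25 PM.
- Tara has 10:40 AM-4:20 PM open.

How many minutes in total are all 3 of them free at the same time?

275

Rina ∩ Ravi: 09:50-12:40, 13:45-16:25.
Rina ∩ Ravi ∩ Tara: 10:40-12:40, 13:45-16:20.
Summing the common windows: 120 + 155 = 275 minutes.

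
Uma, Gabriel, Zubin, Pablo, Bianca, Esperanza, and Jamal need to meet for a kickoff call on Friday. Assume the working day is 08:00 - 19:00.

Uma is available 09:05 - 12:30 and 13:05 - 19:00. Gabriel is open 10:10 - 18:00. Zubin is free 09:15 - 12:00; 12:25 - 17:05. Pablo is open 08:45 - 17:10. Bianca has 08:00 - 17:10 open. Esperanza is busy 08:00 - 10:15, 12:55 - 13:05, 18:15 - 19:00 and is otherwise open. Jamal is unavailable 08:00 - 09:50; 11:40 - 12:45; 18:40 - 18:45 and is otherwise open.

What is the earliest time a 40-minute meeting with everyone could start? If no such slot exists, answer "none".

Uma free: 09:05-12:30, 13:05-19:00.
Gabriel free: 10:10-18:00.
Zubin free: 09:15-12:00, 12:25-17:05.
Pablo free: 08:45-17:10.
Bianca free: 08:00-17:10.
Esperanza free: 10:15-12:55, 13:05-18:15 (invert busy blocks within the working day).
Jamal free: 09:50-11:40, 12:45-18:40, 18:45-19:00 (invert busy blocks within the working day).
Uma ∩ Gabriel: 10:10-12:30, 13:05-18:00.
Uma ∩ Gabriel ∩ Zubin: 10:10-12:00, 12:25-12:30, 13:05-17:05.
Uma ∩ Gabriel ∩ Zubin ∩ Pablo: 10:10-12:00, 12:25-12:30, 13:05-17:05.
Uma ∩ Gabriel ∩ Zubin ∩ Pablo ∩ Bianca: 10:10-12:00, 12:25-12:30, 13:05-17:05.
Uma ∩ Gabriel ∩ Zubin ∩ Pablo ∩ Bianca ∩ Esperanza: 10:15-12:00, 12:25-12:30, 13:05-17:05.
Uma ∩ Gabriel ∩ Zubin ∩ Pablo ∩ Bianca ∩ Esperanza ∩ Jamal: 10:15-11:40, 13:05-17:05.
Those are the intersection windows.
The first common window of at least 40 minutes is 10:15-11:40, so the earliest start is 10:15.

10:15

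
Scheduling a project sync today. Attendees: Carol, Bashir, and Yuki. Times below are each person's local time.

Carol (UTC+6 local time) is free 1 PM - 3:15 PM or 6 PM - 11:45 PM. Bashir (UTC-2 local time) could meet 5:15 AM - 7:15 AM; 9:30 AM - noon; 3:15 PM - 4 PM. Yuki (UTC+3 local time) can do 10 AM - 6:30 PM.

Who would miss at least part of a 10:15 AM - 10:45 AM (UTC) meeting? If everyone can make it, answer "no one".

Carol in UTC: 07:00-09:15, 12:00-17:45 (subtract 6h to convert from UTC+6).
Bashir in UTC: 07:15-09:15, 11:30-14:00, 17:15-18:00 (add 2h to convert from UTC-2).
Yuki in UTC: 07:00-15:30 (subtract 3h to convert from UTC+3).
Carol: not fully free for 10:15-10:45. Bashir: not fully free for 10:15-10:45. Yuki: free for 10:15-10:45.

Bashir, Carol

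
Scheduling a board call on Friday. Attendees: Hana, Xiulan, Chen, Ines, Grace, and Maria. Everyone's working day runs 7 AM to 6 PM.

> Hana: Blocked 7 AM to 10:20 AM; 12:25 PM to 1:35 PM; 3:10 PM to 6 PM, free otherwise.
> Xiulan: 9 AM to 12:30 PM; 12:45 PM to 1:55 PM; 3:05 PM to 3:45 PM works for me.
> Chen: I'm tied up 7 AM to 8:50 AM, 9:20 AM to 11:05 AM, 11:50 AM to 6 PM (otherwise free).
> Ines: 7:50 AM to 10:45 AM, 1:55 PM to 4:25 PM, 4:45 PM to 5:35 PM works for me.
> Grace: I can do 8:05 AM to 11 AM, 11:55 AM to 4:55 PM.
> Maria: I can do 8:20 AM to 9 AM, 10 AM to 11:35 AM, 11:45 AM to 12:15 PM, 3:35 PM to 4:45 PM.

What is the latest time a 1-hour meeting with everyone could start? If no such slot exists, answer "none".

none

Hana free: 10:20-12:25, 13:35-15:10 (invert busy blocks within the working day).
Xiulan free: 09:00-12:30, 12:45-13:55, 15:05-15:45.
Chen free: 08:50-09:20, 11:05-11:50 (invert busy blocks within the working day).
Ines free: 07:50-10:45, 13:55-16:25, 16:45-17:35.
Grace free: 08:05-11:00, 11:55-16:55.
Maria free: 08:20-09:00, 10:00-11:35, 11:45-12:15, 15:35-16:45.
Hana ∩ Xiulan: 10:20-12:25, 13:35-13:55, 15:05-15:10.
Hana ∩ Xiulan ∩ Chen: 11:05-11:50.
Hana ∩ Xiulan ∩ Chen ∩ Ines: ∅.
Hana ∩ Xiulan ∩ Chen ∩ Ines ∩ Grace: ∅.
Hana ∩ Xiulan ∩ Chen ∩ Ines ∩ Grace ∩ Maria: ∅.
There is no time when everyone is free.
No common window is at least 60 minutes long.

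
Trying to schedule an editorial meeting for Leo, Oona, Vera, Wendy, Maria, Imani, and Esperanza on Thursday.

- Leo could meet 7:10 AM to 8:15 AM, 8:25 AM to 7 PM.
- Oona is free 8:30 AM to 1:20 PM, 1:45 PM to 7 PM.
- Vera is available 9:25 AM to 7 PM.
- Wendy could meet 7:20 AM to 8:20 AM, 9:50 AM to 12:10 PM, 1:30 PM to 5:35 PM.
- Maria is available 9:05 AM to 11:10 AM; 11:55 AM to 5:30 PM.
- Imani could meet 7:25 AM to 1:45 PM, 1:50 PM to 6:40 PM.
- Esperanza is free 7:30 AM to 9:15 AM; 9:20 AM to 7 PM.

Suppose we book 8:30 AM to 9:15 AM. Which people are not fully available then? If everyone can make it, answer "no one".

Maria, Vera, Wendy

Leo: free for 08:30-09:15. Oona: free for 08:30-09:15. Vera: not fully free for 08:30-09:15. Wendy: not fully free for 08:30-09:15. Maria: not fully free for 08:30-09:15. Imani: free for 08:30-09:15. Esperanza: free for 08:30-09:15.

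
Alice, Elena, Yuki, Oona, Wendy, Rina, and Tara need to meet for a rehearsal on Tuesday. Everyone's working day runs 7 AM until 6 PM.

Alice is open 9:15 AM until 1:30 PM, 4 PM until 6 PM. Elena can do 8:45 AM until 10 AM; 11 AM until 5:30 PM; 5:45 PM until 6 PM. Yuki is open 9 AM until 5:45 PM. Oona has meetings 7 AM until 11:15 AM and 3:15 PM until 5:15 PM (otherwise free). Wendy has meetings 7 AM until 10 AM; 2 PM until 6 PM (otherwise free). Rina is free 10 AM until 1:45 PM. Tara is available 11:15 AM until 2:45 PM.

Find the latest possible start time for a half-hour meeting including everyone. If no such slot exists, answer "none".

Alice free: 09:15-13:30, 16:00-18:00.
Elena free: 08:45-10:00, 11:00-17:30, 17:45-18:00.
Yuki free: 09:00-17:45.
Oona free: 11:15-15:15, 17:15-18:00 (invert busy blocks within the working day).
Wendy free: 10:00-14:00 (invert busy blocks within the working day).
Rina free: 10:00-13:45.
Tara free: 11:15-14:45.
Alice ∩ Elena: 09:15-10:00, 11:00-13:30, 16:00-17:30, 17:45-18:00.
Alice ∩ Elena ∩ Yuki: 09:15-10:00, 11:00-13:30, 16:00-17:30.
Alice ∩ Elena ∩ Yuki ∩ Oona: 11:15-13:30, 17:15-17:30.
Alice ∩ Elena ∩ Yuki ∩ Oona ∩ Wendy: 11:15-13:30.
Alice ∩ Elena ∩ Yuki ∩ Oona ∩ Wendy ∩ Rina: 11:15-13:30.
Alice ∩ Elena ∩ Yuki ∩ Oona ∩ Wendy ∩ Rina ∩ Tara: 11:15-13:30.
So the common availability across everyone is 11:15-13:30.
The last common window of at least 30 minutes is 11:15-13:30; a 30-minute meeting can start as late as 13:00 and still end by 13:30.

13:00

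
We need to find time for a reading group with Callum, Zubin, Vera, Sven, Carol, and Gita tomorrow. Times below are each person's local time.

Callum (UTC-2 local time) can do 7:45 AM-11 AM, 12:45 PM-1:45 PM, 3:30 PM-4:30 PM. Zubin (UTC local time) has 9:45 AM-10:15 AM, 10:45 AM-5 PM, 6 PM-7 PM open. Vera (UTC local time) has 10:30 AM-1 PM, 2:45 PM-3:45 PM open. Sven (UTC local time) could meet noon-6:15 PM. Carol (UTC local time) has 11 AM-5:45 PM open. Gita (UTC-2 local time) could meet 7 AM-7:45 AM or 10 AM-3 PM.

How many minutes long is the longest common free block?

60

Callum in UTC: 09:45-13:00, 14:45-15:45, 17:30-18:30 (add 2h to convert from UTC-2).
Zubin in UTC: 09:45-10:15, 10:45-17:00, 18:00-19:00.
Vera in UTC: 10:30-13:00, 14:45-15:45.
Sven in UTC: 12:00-18:15.
Carol in UTC: 11:00-17:45.
Gita in UTC: 09:00-09:45, 12:00-17:00 (add 2h to convert from UTC-2).
Callum ∩ Zubin: 09:45-10:15, 10:45-13:00, 14:45-15:45, 18:00-18:30.
Callum ∩ Zubin ∩ Vera: 10:45-13:00, 14:45-15:45.
Callum ∩ Zubin ∩ Vera ∩ Sven: 12:00-13:00, 14:45-15:45.
Callum ∩ Zubin ∩ Vera ∩ Sven ∩ Carol: 12:00-13:00, 14:45-15:45.
Callum ∩ Zubin ∩ Vera ∩ Sven ∩ Carol ∩ Gita: 12:00-13:00, 14:45-15:45.
The longest is 12:00-13:00 at 60 minutes.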